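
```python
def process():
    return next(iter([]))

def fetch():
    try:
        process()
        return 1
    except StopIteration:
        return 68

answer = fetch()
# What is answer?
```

Step-by-step execution trace:
1. `fetch()` calls `process()`.
2. `process()` evaluates `next(iter([]))`, which raises StopIteration; it propagates to the caller.
3. `return 1` is not reached.
4. `except StopIteration` in fetch matches → returns 68.
5. answer = 68.
Result: 68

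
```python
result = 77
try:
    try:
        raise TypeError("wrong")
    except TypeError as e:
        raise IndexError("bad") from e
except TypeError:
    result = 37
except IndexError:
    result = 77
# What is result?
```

Step-by-step execution trace:
1. Inner try raises TypeError; inner `except TypeError as e` catches it.
2. `raise IndexError(...) from e` raises IndexError (TypeError is attached as __cause__, but only IndexError is active).
3. Outer `except TypeError` does not match IndexError; skipped.
4. Outer `except IndexError` matches → result = 77.
Result: 77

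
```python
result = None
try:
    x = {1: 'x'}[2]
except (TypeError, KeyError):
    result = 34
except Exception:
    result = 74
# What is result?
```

Step-by-step execution trace:
1. `x = {1: 'x'}[2]` raises KeyError.
2. `except (TypeError, KeyError)` matches (KeyError is in the tuple) → result = 34.
3. `except Exception` is not reached.
Result: 34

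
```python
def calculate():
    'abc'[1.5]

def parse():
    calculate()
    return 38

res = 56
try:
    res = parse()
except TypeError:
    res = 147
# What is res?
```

Step-by-step execution trace:
1. res starts at 56.
2. try: `parse()` calls `calculate()`.
3. `calculate()` evaluates `'abc'[1.5]`, which raises TypeError; it propagates through parse (uncaught).
4. `return 38` in parse is not reached; the assignment to res does not complete.
5. `except TypeError` matches → res = 147.
Result: 147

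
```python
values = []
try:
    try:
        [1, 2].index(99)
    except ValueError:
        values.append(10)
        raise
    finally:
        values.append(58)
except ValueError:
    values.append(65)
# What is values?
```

Step-by-step execution trace:
1. Inner try: `[1, 2].index(99)` raises ValueError.
2. Inner `except ValueError` matches → `values.append(10)` → values = [10].
3. bare `raise` re-raises ValueError.
4. Inner `finally` runs during unwinding: `values.append(58)` → values = [10, 58].
5. Outer `except ValueError` matches → `values.append(65)` → values = [10, 58, 65].
Result: [10, 58, 65]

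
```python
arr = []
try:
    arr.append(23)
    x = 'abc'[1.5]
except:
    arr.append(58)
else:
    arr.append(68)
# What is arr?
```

Step-by-step execution trace:
1. try: `arr.append(23)` → arr = [23].
2. `x = 'abc'[1.5]` raises TypeError.
3. bare `except` matches → `arr.append(58)` → arr = [23, 58].
4. `else` is skipped (an exception was raised).
Result: [23, 58]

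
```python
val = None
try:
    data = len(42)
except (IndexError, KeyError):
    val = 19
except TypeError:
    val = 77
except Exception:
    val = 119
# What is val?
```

Step-by-step execution trace:
1. `data = len(42)` raises TypeError.
2. `except (IndexError, KeyError)` does not match TypeError; skipped.
3. `except TypeError` matches (exact type match) → val = 77.
4. `except Exception` is not reached.
Result: 77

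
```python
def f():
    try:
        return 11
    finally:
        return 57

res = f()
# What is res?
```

Step-by-step execution trace:
1. `f()` enters try: `return 11` sets pending return value 11.
2. Before returning, `finally: return 57` runs and overrides the pending return.
3. f() returns 57 → res = 57.
Result: 57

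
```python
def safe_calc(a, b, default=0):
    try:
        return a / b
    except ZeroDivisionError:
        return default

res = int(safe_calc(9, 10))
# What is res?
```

Step-by-step execution trace:
1. `safe_calc(9, 10)` enters try: `return 9 / 10` → returns 0.9. No exception raised.
2. `except ZeroDivisionError` is skipped.
3. `int(0.9)` → 0 → res = 0.
Result: 0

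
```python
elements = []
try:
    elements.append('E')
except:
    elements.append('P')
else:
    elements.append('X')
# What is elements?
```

Step-by-step execution trace:
1. try: `elements.append('E')` → elements = ['E']. No exception raised.
2. `except` is skipped.
3. `else` runs (try completed without exception): `elements.append('X')` → elements = ['E', 'X'].
Result: ['E', 'X']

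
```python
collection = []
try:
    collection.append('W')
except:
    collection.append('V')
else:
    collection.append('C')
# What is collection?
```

Step-by-step execution trace:
1. try: `collection.append('W')` → collection = ['W']. No exception raised.
2. `except` is skipped.
3. `else` runs (try completed without exception): `collection.append('C')` → collection = ['W', 'C'].
Result: ['W', 'C']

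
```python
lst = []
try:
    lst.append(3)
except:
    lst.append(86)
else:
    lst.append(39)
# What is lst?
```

Step-by-step execution trace:
1. try: `lst.append(3)` → lst = [3]. No exception raised.
2. `except` is skipped.
3. `else` runs (try completed without exception): `lst.append(39)` → lst = [3, 39].
Result: [3, 39]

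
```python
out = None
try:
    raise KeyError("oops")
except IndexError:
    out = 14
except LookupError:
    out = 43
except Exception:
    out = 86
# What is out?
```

Step-by-step execution trace:
1. `raise KeyError(...)` raises KeyError.
2. `except IndexError` does not match (KeyError is not a subclass of IndexError); skipped.
3. `except LookupError` matches (KeyError is a subclass of LookupError) → out = 43.
4. `except Exception` is not reached.
Result: 43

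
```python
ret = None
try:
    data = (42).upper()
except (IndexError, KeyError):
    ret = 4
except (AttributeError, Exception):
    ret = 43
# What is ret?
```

Step-by-step execution trace:
1. `data = (42).upper()` raises AttributeError.
2. `except (IndexError, KeyError)` does not match AttributeError; skipped.
3. `except (AttributeError, Exception)` matches (AttributeError is in the tuple) → ret = 43.
Result: 43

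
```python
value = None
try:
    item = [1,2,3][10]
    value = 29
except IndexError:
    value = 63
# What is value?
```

Step-by-step execution trace:
1. `item = [1,2,3][10]` raises IndexError.
2. `value = 29` is not reached.
3. `except IndexError` matches → value = 63.
Result: 63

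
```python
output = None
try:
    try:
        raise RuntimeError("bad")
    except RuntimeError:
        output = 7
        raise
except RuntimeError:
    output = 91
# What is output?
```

Step-by-step execution trace:
1. Inner try: `raise RuntimeError("bad")` raises RuntimeError.
2. Inner `except RuntimeError` matches → output = 7.
3. bare `raise` re-raises the same RuntimeError.
4. Outer `except RuntimeError` matches → output = 91.
Result: 91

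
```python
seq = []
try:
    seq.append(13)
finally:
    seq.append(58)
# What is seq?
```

Step-by-step execution trace:
1. try: `seq.append(13)` → seq = [13].
2. The try body completes without raising.
3. finally always runs: `seq.append(58)` → seq = [13, 58].
Result: [13, 58]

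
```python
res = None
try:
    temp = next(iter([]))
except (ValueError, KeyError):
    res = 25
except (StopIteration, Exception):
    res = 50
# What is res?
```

Step-by-step execution trace:
1. `temp = next(iter([]))` raises StopIteration.
2. `except (ValueError, KeyError)` does not match StopIteration; skipped.
3. `except (StopIteration, Exception)` matches (StopIteration is in the tuple) → res = 50.
Result: 50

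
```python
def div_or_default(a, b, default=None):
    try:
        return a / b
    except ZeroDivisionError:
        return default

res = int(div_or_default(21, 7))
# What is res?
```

Step-by-step execution trace:
1. `div_or_default(21, 7)` enters try: `return 21 / 7` → returns 3.0. No exception raised.
2. `except ZeroDivisionError` is skipped.
3. `int(3.0)` → 3 → res = 3.
Result: 3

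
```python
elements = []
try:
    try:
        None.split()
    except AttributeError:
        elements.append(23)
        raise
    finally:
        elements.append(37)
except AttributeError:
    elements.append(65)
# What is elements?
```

Step-by-step execution trace:
1. Inner try: `None.split()` raises AttributeError.
2. Inner `except AttributeError` matches → `elements.append(23)` → elements = [23].
3. bare `raise` re-raises AttributeError.
4. Inner `finally` runs during unwinding: `elements.append(37)` → elements = [23, 37].
5. Outer `except AttributeError` matches → `elements.append(65)` → elements = [23, 37, 65].
Result: [23, 37, 65]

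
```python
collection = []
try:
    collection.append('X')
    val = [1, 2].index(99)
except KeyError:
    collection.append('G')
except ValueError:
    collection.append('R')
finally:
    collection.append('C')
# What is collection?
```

Step-by-step execution trace:
1. try: `collection.append('X')` → collection = ['X'].
2. `val = [1, 2].index(99)` raises ValueError.
3. `except KeyError` does not match ValueError; skipped.
4. `except ValueError` matches → `collection.append('R')` → collection = ['X', 'R'].
5. finally always runs: `collection.append('C')` → collection = ['X', 'R', 'C'].
Result: ['X', 'R', 'C']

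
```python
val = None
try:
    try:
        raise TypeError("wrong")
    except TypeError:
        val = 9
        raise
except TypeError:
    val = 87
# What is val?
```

Step-by-step execution trace:
1. Inner try: `raise TypeError("wrong")` raises TypeError.
2. Inner `except TypeError` matches → val = 9.
3. bare `raise` re-raises the same TypeError.
4. Outer `except TypeError` matches → val = 87.
Result: 87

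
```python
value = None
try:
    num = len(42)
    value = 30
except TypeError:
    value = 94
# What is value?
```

Step-by-step execution trace:
1. `num = len(42)` raises TypeError.
2. `value = 30` is not reached.
3. `except TypeError` matches → value = 94.
Result: 94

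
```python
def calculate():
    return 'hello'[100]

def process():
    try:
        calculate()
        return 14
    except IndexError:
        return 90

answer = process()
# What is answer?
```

Step-by-step execution trace:
1. `process()` calls `calculate()`.
2. `calculate()` evaluates `'hello'[100]`, which raises IndexError; it propagates to the caller.
3. `return 14` is not reached.
4. `except IndexError` in process matches → returns 90.
5. answer = 90.
Result: 90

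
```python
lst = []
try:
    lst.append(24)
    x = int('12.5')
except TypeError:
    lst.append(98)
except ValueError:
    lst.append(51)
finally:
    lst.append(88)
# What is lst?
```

Step-by-step execution trace:
1. try: `lst.append(24)` → lst = [24].
2. `x = int('12.5')` raises ValueError.
3. `except TypeError` does not match ValueError; skipped.
4. `except ValueError` matches → `lst.append(51)` → lst = [24, 51].
5. finally always runs: `lst.append(88)` → lst = [24, 51, 88].
Result: [24, 51, 88]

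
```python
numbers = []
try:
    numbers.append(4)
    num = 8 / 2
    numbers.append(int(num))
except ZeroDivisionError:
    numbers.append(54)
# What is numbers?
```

Step-by-step execution trace:
1. try: `numbers.append(4)` → numbers = [4].
2. `num = 8 / 2` → num = 4.0. No exception raised.
3. `numbers.append(int(num))` → numbers = [4, 4].
4. `except ZeroDivisionError` is skipped (no exception was raised).
Result: [4, 4]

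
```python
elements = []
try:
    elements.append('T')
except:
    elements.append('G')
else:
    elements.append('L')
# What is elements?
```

Step-by-step execution trace:
1. try: `elements.append('T')` → elements = ['T']. No exception raised.
2. `except` is skipped.
3. `else` runs (try completed without exception): `elements.append('L')` → elements = ['T', 'L'].
Result: ['T', 'L']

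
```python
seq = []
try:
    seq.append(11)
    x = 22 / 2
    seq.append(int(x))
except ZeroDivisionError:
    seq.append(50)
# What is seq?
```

Step-by-step execution trace:
1. try: `seq.append(11)` → seq = [11].
2. `x = 22 / 2` → x = 11.0. No exception raised.
3. `seq.append(int(x))` → seq = [11, 11].
4. `except ZeroDivisionError` is skipped (no exception was raised).
Result: [11, 11]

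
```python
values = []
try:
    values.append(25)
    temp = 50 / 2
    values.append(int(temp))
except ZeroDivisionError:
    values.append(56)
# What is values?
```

Step-by-step execution trace:
1. try: `values.append(25)` → values = [25].
2. `temp = 50 / 2` → temp = 25.0. No exception raised.
3. `values.append(int(temp))` → values = [25, 25].
4. `except ZeroDivisionError` is skipped (no exception was raised).
Result: [25, 25]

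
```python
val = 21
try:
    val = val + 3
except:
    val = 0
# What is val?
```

Step-by-step execution trace:
1. val starts at 21.
2. try: `val = val + 3` → val = 24. No exception raised.
3. `except` is skipped.
Result: 24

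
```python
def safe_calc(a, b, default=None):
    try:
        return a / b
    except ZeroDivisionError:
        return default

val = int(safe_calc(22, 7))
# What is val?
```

Step-by-step execution trace:
1. `safe_calc(22, 7)` enters try: `return 22 / 7` → returns 3.142857142857143. No exception raised.
2. `except ZeroDivisionError` is skipped.
3. `int(3.142857142857143)` → 3 → val = 3.
Result: 3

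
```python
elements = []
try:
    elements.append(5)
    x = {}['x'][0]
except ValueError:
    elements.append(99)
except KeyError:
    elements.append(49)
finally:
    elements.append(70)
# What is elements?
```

Step-by-step execution trace:
1. try: `elements.append(5)` → elements = [5].
2. `x = {}['x'][0]` raises KeyError.
3. `except ValueError` does not match KeyError; skipped.
4. `except KeyError` matches → `elements.append(49)` → elements = [5, 49].
5. finally always runs: `elements.append(70)` → elements = [5, 49, 70].
Result: [5, 49, 70]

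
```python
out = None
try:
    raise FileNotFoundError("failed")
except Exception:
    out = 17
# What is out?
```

Step-by-step execution trace:
1. `raise FileNotFoundError(...)` raises FileNotFoundError.
2. `except Exception` matches (FileNotFoundError is a subclass of Exception) → out = 17.
Result: 17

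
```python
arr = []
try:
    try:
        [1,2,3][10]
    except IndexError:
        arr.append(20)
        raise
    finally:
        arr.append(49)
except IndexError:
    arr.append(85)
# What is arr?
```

Step-by-step execution trace:
1. Inner try: `[1,2,3][10]` raises IndexError.
2. Inner `except IndexError` matches → `arr.append(20)` → arr = [20].
3. bare `raise` re-raises IndexError.
4. Inner `finally` runs during unwinding: `arr.append(49)` → arr = [20, 49].
5. Outer `except IndexError` matches → `arr.append(85)` → arr = [20, 49, 85].
Result: [20, 49, 85]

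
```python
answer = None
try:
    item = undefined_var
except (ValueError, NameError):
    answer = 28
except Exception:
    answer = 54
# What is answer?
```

Step-by-step execution trace:
1. `item = undefined_var` raises NameError.
2. `except (ValueError, NameError)` matches (NameError is in the tuple) → answer = 28.
3. `except Exception` is not reached.
Result: 28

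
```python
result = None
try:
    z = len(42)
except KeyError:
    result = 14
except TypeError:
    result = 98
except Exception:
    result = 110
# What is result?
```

Step-by-step execution trace:
1. `z = len(42)` raises TypeError.
2. `except KeyError` does not match TypeError; skipped.
3. `except TypeError` matches → result = 98.
4. Remaining except clauses are skipped.
Result: 98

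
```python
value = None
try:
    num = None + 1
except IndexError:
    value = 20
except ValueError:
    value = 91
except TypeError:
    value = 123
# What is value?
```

Step-by-step execution trace:
1. `num = None + 1` raises TypeError.
2. `except IndexError` does not match TypeError; skipped.
3. `except ValueError` does not match TypeError; skipped.
4. `except TypeError` matches → value = 123.
Result: 123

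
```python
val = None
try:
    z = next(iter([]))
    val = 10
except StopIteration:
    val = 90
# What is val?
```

Step-by-step execution trace:
1. `z = next(iter([]))` raises StopIteration.
2. `val = 10` is not reached.
3. `except StopIteration` matches → val = 90.
Result: 90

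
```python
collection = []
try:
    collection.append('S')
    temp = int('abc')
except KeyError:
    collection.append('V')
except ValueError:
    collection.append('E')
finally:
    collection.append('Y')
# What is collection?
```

Step-by-step execution trace:
1. try: `collection.append('S')` → collection = ['S'].
2. `temp = int('abc')` raises ValueError.
3. `except KeyError` does not match ValueError; skipped.
4. `except ValueError` matches → `collection.append('E')` → collection = ['S', 'E'].
5. finally always runs: `collection.append('Y')` → collection = ['S', 'E', 'Y'].
Result: ['S', 'E', 'Y']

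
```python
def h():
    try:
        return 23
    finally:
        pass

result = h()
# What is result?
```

Step-by-step execution trace:
1. `h()` enters try: `return 23` sets pending return value 23.
2. Before returning, `finally: pass` runs (no effect).
3. h() returns 23 → result = 23.
Result: 23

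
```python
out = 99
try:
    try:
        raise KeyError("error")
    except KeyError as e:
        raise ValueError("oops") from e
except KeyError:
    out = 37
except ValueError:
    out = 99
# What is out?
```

Step-by-step execution trace:
1. Inner try raises KeyError; inner `except KeyError as e` catches it.
2. `raise ValueError(...) from e` raises ValueError (KeyError is attached as __cause__, but only ValueError is active).
3. Outer `except KeyError` does not match ValueError; skipped.
4. Outer `except ValueError` matches → out = 99.
Result: 99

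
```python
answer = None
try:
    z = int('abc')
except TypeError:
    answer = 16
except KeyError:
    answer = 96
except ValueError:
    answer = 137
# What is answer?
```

Step-by-step execution trace:
1. `z = int('abc')` raises ValueError.
2. `except TypeError` does not match ValueError; skipped.
3. `except KeyError` does not match ValueError; skipped.
4. `except ValueError` matches → answer = 137.
Result: 137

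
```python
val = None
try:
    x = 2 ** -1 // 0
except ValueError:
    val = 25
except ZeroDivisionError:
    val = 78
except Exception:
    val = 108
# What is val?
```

Step-by-step execution trace:
1. `x = 2 ** -1 // 0` raises ZeroDivisionError.
2. `except ValueError` does not match ZeroDivisionError; skipped.
3. `except ZeroDivisionError` matches → val = 78.
4. Remaining except clauses are skipped.
Result: 78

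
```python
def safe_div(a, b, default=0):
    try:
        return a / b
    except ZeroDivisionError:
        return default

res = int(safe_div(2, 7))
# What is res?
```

Step-by-step execution trace:
1. `safe_div(2, 7)` enters try: `return 2 / 7` → returns 0.2857142857142857. No exception raised.
2. `except ZeroDivisionError` is skipped.
3. `int(0.2857142857142857)` → 0 → res = 0.
Result: 0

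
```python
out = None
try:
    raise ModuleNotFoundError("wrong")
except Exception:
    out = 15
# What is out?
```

Step-by-step execution trace:
1. `raise ModuleNotFoundError(...)` raises ModuleNotFoundError.
2. `except Exception` matches (ModuleNotFoundError is a subclass of Exception) → out = 15.
Result: 15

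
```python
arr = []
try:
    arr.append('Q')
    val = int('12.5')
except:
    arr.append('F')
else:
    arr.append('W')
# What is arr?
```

Step-by-step execution trace:
1. try: `arr.append('Q')` → arr = ['Q'].
2. `val = int('12.5')` raises ValueError.
3. bare `except` matches → `arr.append('F')` → arr = ['Q', 'F'].
4. `else` is skipped (an exception was raised).
Result: ['Q', 'F']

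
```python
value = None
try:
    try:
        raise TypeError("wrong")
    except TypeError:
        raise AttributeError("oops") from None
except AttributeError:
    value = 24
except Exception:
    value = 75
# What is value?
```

Step-by-step execution trace:
1. Inner try raises TypeError; inner `except TypeError` catches it.
2. `raise AttributeError(...) from None` raises AttributeError (from None suppresses __context__, but the active exception is still AttributeError).
3. Outer `except AttributeError` matches → value = 24.
4. `except Exception` is not reached.
Result: 24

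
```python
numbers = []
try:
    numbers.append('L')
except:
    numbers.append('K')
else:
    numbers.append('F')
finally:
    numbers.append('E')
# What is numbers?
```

Step-by-step execution trace:
1. try: `numbers.append('L')` → numbers = ['L']. No exception raised.
2. `except` is skipped.
3. `else` runs: `numbers.append('F')` → numbers = ['L', 'F'].
4. `finally` always runs: `numbers.append('E')` → numbers = ['L', 'F', 'E'].
Result: ['L', 'F', 'E']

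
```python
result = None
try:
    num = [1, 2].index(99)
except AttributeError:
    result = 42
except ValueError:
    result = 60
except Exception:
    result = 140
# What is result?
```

Step-by-step execution trace:
1. `num = [1, 2].index(99)` raises ValueError.
2. `except AttributeError` does not match ValueError; skipped.
3. `except ValueError` matches → result = 60.
4. Remaining except clauses are skipped.
Result: 60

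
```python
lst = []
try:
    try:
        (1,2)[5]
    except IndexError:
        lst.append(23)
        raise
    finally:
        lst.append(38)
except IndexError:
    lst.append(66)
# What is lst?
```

Step-by-step execution trace:
1. Inner try: `(1,2)[5]` raises IndexError.
2. Inner `except IndexError` matches → `lst.append(23)` → lst = [23].
3. bare `raise` re-raises IndexError.
4. Inner `finally` runs during unwinding: `lst.append(38)` → lst = [23, 38].
5. Outer `except IndexError` matches → `lst.append(66)` → lst = [23, 38, 66].
Result: [23, 38, 66]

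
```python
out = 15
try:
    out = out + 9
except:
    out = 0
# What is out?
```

Step-by-step execution trace:
1. out starts at 15.
2. try: `out = out + 9` → out = 24. No exception raised.
3. `except` is skipped.
Result: 24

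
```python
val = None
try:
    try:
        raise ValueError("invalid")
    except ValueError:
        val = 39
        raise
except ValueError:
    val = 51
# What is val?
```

Step-by-step execution trace:
1. Inner try: `raise ValueError("invalid")` raises ValueError.
2. Inner `except ValueError` matches → val = 39.
3. bare `raise` re-raises the same ValueError.
4. Outer `except ValueError` matches → val = 51.
Result: 51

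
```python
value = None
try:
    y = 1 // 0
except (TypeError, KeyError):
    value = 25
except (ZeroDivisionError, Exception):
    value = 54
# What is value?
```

Step-by-step execution trace:
1. `y = 1 // 0` raises ZeroDivisionError.
2. `except (TypeError, KeyError)` does not match ZeroDivisionError; skipped.
3. `except (ZeroDivisionError, Exception)` matches (ZeroDivisionError is in the tuple) → value = 54.
Result: 54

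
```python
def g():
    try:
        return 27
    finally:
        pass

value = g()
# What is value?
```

Step-by-step execution trace:
1. `g()` enters try: `return 27` sets pending return value 27.
2. Before returning, `finally: pass` runs (no effect).
3. g() returns 27 → value = 27.
Result: 27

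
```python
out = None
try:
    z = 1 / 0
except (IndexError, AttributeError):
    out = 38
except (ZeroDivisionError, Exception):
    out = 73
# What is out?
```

Step-by-step execution trace:
1. `z = 1 / 0` raises ZeroDivisionError.
2. `except (IndexError, AttributeError)` does not match ZeroDivisionError; skipped.
3. `except (ZeroDivisionError, Exception)` matches (ZeroDivisionError is in the tuple) → out = 73.
Result: 73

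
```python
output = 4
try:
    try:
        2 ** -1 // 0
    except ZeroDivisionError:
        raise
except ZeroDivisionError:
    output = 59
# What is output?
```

Step-by-step execution trace:
1. Inner try: `2 ** -1 // 0` raises ZeroDivisionError.
2. Inner `except ZeroDivisionError` matches; bare `raise` re-raises the same ZeroDivisionError.
3. Outer `except ZeroDivisionError` matches → output = 59.
Result: 59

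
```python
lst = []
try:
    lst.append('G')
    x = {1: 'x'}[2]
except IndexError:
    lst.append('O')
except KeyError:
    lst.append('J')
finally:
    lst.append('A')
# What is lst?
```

Step-by-step execution trace:
1. try: `lst.append('G')` → lst = ['G'].
2. `x = {1: 'x'}[2]` raises KeyError.
3. `except IndexError` does not match KeyError; skipped.
4. `except KeyError` matches → `lst.append('J')` → lst = ['G', 'J'].
5. finally always runs: `lst.append('A')` → lst = ['G', 'J', 'A'].
Result: ['G', 'J', 'A']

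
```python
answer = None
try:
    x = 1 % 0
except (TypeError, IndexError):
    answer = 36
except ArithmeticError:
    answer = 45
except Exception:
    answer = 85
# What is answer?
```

Step-by-step execution trace:
1. `x = 1 % 0` raises ZeroDivisionError.
2. `except (TypeError, IndexError)` does not match ZeroDivisionError; skipped.
3. `except ArithmeticError` matches (ZeroDivisionError is a subclass of ArithmeticError) → answer = 45.
4. `except Exception` is not reached.
Result: 45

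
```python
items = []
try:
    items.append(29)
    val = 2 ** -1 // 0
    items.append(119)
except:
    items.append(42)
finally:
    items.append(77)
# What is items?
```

Step-by-step execution trace:
1. try: `items.append(29)` → items = [29].
2. `val = 2 ** -1 // 0` raises ZeroDivisionError; `items.append(119)` is not reached.
3. bare `except` matches → `items.append(42)` → items = [29, 42].
4. finally always runs: `items.append(77)` → items = [29, 42, 77].
Result: [29, 42, 77]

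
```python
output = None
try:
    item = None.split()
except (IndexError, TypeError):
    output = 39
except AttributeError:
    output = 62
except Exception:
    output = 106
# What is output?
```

Step-by-step execution trace:
1. `item = None.split()` raises AttributeError.
2. `except (IndexError, TypeError)` does not match AttributeError; skipped.
3. `except AttributeError` matches (exact type match) → output = 62.
4. `except Exception` is not reached.
Result: 62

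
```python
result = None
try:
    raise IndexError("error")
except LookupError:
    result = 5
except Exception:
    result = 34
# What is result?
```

Step-by-step execution trace:
1. `raise IndexError(...)` raises IndexError.
2. `except LookupError` matches (IndexError is a subclass of LookupError) → result = 5.
3. `except Exception` is not reached.
Result: 5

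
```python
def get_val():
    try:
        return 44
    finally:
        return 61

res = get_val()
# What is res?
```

Step-by-step execution trace:
1. `get_val()` enters try: `return 44` sets pending return value 44.
2. Before returning, `finally: return 61` runs and overrides the pending return.
3. get_val() returns 61 → res = 61.
Result: 61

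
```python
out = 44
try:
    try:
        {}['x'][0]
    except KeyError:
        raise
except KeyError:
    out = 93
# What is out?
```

Step-by-step execution trace:
1. Inner try: `{}['x'][0]` raises KeyError.
2. Inner `except KeyError` matches; bare `raise` re-raises the same KeyError.
3. Outer `except KeyError` matches → out = 93.
Result: 93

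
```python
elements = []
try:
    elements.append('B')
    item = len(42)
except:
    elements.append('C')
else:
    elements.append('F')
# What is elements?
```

Step-by-step execution trace:
1. try: `elements.append('B')` → elements = ['B'].
2. `item = len(42)` raises TypeError.
3. bare `except` matches → `elements.append('C')` → elements = ['B', 'C'].
4. `else` is skipped (an exception was raised).
Result: ['B', 'C']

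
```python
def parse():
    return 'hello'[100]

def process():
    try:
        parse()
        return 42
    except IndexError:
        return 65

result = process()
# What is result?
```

Step-by-step execution trace:
1. `process()` calls `parse()`.
2. `parse()` evaluates `'hello'[100]`, which raises IndexError; it propagates to the caller.
3. `return 42` is not reached.
4. `except IndexError` in process matches → returns 65.
5. result = 65.
Result: 65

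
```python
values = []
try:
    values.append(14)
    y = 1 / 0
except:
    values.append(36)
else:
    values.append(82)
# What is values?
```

Step-by-step execution trace:
1. try: `values.append(14)` → values = [14].
2. `y = 1 / 0` raises ZeroDivisionError.
3. bare `except` matches → `values.append(36)` → values = [14, 36].
4. `else` is skipped (an exception was raised).
Result: [14, 36]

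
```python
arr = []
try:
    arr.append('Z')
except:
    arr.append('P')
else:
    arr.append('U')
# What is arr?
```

Step-by-step execution trace:
1. try: `arr.append('Z')` → arr = ['Z']. No exception raised.
2. `except` is skipped.
3. `else` runs (try completed without exception): `arr.append('U')` → arr = ['Z', 'U'].
Result: ['Z', 'U']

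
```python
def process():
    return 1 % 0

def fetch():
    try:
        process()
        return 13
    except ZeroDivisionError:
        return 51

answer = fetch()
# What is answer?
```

Step-by-step execution trace:
1. `fetch()` calls `process()`.
2. `process()` evaluates `1 % 0`, which raises ZeroDivisionError; it propagates to the caller.
3. `return 13` is not reached.
4. `except ZeroDivisionError` in fetch matches → returns 51.
5. answer = 51.
Result: 51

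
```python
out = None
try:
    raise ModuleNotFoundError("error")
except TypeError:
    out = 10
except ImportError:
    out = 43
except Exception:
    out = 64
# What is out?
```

Step-by-step execution trace:
1. `raise ModuleNotFoundError(...)` raises ModuleNotFoundError.
2. `except TypeError` does not match (ModuleNotFoundError is not a subclass of TypeError); skipped.
3. `except ImportError` matches (ModuleNotFoundError is a subclass of ImportError) → out = 43.
4. `except Exception` is not reached.
Result: 43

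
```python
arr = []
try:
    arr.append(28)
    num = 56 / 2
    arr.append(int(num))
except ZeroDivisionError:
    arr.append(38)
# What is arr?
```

Step-by-step execution trace:
1. try: `arr.append(28)` → arr = [28].
2. `num = 56 / 2` → num = 28.0. No exception raised.
3. `arr.append(int(num))` → arr = [28, 28].
4. `except ZeroDivisionError` is skipped (no exception was raised).
Result: [28, 28]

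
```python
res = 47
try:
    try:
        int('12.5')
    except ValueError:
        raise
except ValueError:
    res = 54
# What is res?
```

Step-by-step execution trace:
1. Inner try: `int('12.5')` raises ValueError.
2. Inner `except ValueError` matches; bare `raise` re-raises the same ValueError.
3. Outer `except ValueError` matches → res = 54.
Result: 54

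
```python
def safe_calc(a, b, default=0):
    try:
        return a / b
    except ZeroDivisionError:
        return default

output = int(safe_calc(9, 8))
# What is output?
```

Step-by-step execution trace:
1. `safe_calc(9, 8)` enters try: `return 9 / 8` → returns 1.125. No exception raised.
2. `except ZeroDivisionError` is skipped.
3. `int(1.125)` → 1 → output = 1.
Result: 1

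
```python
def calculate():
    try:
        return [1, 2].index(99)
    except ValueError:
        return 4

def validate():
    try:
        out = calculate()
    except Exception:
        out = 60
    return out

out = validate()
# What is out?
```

Step-by-step execution trace:
1. `validate()` calls `calculate()`.
2. In calculate: `[1, 2].index(99)` raises ValueError; `except ValueError` catches it → returns 4.
3. In validate: `out = calculate()` → out = 4. No exception reaches validate.
4. `except Exception` is skipped; validate returns 4.
5. out = 4.
Result: 4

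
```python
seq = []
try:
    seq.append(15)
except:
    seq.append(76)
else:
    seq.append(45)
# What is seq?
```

Step-by-step execution trace:
1. try: `seq.append(15)` → seq = [15]. No exception raised.
2. `except` is skipped.
3. `else` runs (try completed without exception): `seq.append(45)` → seq = [15, 45].
Result: [15, 45]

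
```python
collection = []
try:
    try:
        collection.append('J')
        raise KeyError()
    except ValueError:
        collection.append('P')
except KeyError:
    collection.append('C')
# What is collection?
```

Step-by-step execution trace:
1. Inner try: `collection.append('J')` → collection = ['J'].
2. `raise KeyError()` raises KeyError.
3. Inner `except ValueError` does not match KeyError; exception propagates to outer try.
4. Outer `except KeyError` matches → `collection.append('C')` → collection = ['J', 'C'].
Result: ['J', 'C']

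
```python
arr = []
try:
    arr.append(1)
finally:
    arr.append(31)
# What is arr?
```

Step-by-step execution trace:
1. try: `arr.append(1)` → arr = [1].
2. The try body completes without raising.
3. finally always runs: `arr.append(31)` → arr = [1, 31].
Result: [1, 31]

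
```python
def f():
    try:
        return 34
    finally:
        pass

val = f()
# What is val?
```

Step-by-step execution trace:
1. `f()` enters try: `return 34` sets pending return value 34.
2. Before returning, `finally: pass` runs (no effect).
3. f() returns 34 → val = 34.
Result: 34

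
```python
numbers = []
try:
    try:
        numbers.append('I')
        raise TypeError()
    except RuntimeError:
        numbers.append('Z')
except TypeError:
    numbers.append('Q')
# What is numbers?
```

Step-by-step execution trace:
1. Inner try: `numbers.append('I')` → numbers = ['I'].
2. `raise TypeError()` raises TypeError.
3. Inner `except RuntimeError` does not match TypeError; exception propagates to outer try.
4. Outer `except TypeError` matches → `numbers.append('Q')` → numbers = ['I', 'Q'].
Result: ['I', 'Q']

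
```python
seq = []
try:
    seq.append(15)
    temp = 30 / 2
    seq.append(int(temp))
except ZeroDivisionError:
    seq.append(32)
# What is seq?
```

Step-by-step execution trace:
1. try: `seq.append(15)` → seq = [15].
2. `temp = 30 / 2` → temp = 15.0. No exception raised.
3. `seq.append(int(temp))` → seq = [15, 15].
4. `except ZeroDivisionError` is skipped (no exception was raised).
Result: [15, 15]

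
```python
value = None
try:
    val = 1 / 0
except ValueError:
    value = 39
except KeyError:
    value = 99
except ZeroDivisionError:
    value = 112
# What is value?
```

Step-by-step execution trace:
1. `val = 1 / 0` raises ZeroDivisionError.
2. `except ValueError` does not match ZeroDivisionError; skipped.
3. `except KeyError` does not match ZeroDivisionError; skipped.
4. `except ZeroDivisionError` matches → value = 112.
Result: 112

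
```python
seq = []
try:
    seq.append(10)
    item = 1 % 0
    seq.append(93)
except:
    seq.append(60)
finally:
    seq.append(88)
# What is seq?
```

Step-by-step execution trace:
1. try: `seq.append(10)` → seq = [10].
2. `item = 1 % 0` raises ZeroDivisionError; `seq.append(93)` is not reached.
3. bare `except` matches → `seq.append(60)` → seq = [10, 60].
4. finally always runs: `seq.append(88)` → seq = [10, 60, 88].
Result: [10, 60, 88]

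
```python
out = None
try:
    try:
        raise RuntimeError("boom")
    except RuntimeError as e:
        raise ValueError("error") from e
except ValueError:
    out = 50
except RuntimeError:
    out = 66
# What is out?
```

Step-by-step execution trace:
1. Inner try raises RuntimeError; inner `except RuntimeError as e` catches it.
2. `raise ValueError(...) from e` raises ValueError (RuntimeError is attached as __cause__, but only ValueError is active).
3. Outer `except ValueError` matches → out = 50.
4. `except RuntimeError` is not reached.
Result: 50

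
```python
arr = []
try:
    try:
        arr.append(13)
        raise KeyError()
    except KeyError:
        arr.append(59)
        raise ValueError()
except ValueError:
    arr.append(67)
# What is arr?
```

Step-by-step execution trace:
1. Inner try: `arr.append(13)` → arr = [13].
2. `raise KeyError()` raises KeyError.
3. Inner `except KeyError` matches → `arr.append(59)` → arr = [13, 59].
4. `raise ValueError()` raises ValueError; propagates to outer try.
5. Outer `except ValueError` matches → `arr.append(67)` → arr = [13, 59, 67].
Result: [13, 59, 67]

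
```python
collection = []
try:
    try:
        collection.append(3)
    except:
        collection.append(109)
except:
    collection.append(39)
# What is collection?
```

Step-by-step execution trace:
1. Inner try: `collection.append(3)` → collection = [3]. No exception raised.
2. Inner `except` is skipped.
3. Inner try completes normally; outer `except` is skipped.
Result: [3]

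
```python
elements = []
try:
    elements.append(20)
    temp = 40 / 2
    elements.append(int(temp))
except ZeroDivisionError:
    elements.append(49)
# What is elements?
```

Step-by-step execution trace:
1. try: `elements.append(20)` → elements = [20].
2. `temp = 40 / 2` → temp = 20.0. No exception raised.
3. `elements.append(int(temp))` → elements = [20, 20].
4. `except ZeroDivisionError` is skipped (no exception was raised).
Result: [20, 20]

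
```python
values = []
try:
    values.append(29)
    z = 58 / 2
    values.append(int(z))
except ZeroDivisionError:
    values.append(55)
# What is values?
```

Step-by-step execution trace:
1. try: `values.append(29)` → values = [29].
2. `z = 58 / 2` → z = 29.0. No exception raised.
3. `values.append(int(z))` → values = [29, 29].
4. `except ZeroDivisionError` is skipped (no exception was raised).
Result: [29, 29]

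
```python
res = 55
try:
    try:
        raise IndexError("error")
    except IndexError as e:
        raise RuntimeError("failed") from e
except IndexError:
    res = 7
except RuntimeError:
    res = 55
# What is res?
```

Step-by-step execution trace:
1. Inner try raises IndexError; inner `except IndexError as e` catches it.
2. `raise RuntimeError(...) from e` raises RuntimeError (IndexError is attached as __cause__, but only RuntimeError is active).
3. Outer `except IndexError` does not match RuntimeError; skipped.
4. Outer `except RuntimeError` matches → res = 55.
Result: 55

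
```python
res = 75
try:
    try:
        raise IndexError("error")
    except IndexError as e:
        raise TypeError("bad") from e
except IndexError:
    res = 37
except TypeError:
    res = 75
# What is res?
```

Step-by-step execution trace:
1. Inner try raises IndexError; inner `except IndexError as e` catches it.
2. `raise TypeError(...) from e` raises TypeError (IndexError is attached as __cause__, but only TypeError is active).
3. Outer `except IndexError` does not match TypeError; skipped.
4. Outer `except TypeError` matches → res = 75.
Result: 75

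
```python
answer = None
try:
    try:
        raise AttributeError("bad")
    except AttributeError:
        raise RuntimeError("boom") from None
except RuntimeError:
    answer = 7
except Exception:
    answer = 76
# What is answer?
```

Step-by-step execution trace:
1. Inner try raises AttributeError; inner `except AttributeError` catches it.
2. `raise RuntimeError(...) from None` raises RuntimeError (from None suppresses __context__, but the active exception is still RuntimeError).
3. Outer `except RuntimeError` matches → answer = 7.
4. `except Exception` is not reached.
Result: 7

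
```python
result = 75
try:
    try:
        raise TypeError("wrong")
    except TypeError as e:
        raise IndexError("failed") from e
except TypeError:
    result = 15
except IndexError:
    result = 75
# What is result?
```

Step-by-step execution trace:
1. Inner try raises TypeError; inner `except TypeError as e` catches it.
2. `raise IndexError(...) from e` raises IndexError (TypeError is attached as __cause__, but only IndexError is active).
3. Outer `except TypeError` does not match IndexError; skipped.
4. Outer `except IndexError` matches → result = 75.
Result: 75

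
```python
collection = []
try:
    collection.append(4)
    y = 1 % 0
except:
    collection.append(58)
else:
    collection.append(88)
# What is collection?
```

Step-by-step execution trace:
1. try: `collection.append(4)` → collection = [4].
2. `y = 1 % 0` raises ZeroDivisionError.
3. bare `except` matches → `collection.append(58)` → collection = [4, 58].
4. `else` is skipped (an exception was raised).
Result: [4, 58]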